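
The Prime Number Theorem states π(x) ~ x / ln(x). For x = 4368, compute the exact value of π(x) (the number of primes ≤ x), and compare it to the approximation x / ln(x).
π(4368) = 596;  x/ln(x) ≈ 521.11;  relative error ≈ 12.56%.

Directly count primes up to 4368: π(4368) = 596. The PNT approximation gives 4368/ln(4368) ≈ 4368/8.38206 ≈ 521.11. Relative error (π(x) − x/ln(x)) / π(x) ≈ 12.56%; the approximation is known to undercount slightly (Li(x) is a better estimate).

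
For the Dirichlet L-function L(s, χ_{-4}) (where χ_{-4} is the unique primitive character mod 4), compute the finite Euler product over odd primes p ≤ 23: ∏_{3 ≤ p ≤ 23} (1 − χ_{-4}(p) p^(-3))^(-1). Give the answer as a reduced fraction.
∏ = 177358697820836675/183046656872153088

The odd primes p ≤ 23 are [3, 5, 7, 11, 13, 17, 19, 23]. For each, χ(p) = 1 if p ≡ 1 mod 4, χ(p) = −1 if p ≡ 3 mod 4. Taking (1 − χ(p)/p^3)^(-1) = p^3/(p^3 − χ(p)): (1 − (-1)/3^3)^(-1) · (1 − (1)/5^3)^(-1) · (1 − (-1)/7^3)^(-1) · (1 − (-1)/11^3)^(-1) · (1 − (1)/13^3)^(-1) · (1 − (1)/17^3)^(-1) · (1 − (-1)/19^3)^(-1) · (1 − (-1)/23^3)^(-1) = 177358697820836675/183046656872153088.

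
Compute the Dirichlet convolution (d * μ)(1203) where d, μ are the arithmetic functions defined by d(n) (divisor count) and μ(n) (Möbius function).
(d * μ)(1203) = 1

Divisors of 1203: [1, 3, 401, 1203]. For each d | 1203:
  d = 1: d(1) · μ(1203/1) = 1 · 1 = 1
  d = 3: d(3) · μ(1203/3) = 2 · -1 = -2
  d = 401: d(401) · μ(1203/401) = 2 · -1 = -2
  d = 1203: d(1203) · μ(1203/1203) = 4 · 1 = 4
Summing: (d * μ)(1203) = 1 + -2 + -2 + 4 = 1.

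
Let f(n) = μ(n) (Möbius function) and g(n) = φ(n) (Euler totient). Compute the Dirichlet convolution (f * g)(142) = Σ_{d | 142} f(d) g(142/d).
(μ * φ)(142) = 0

Divisors of 142: [1, 2, 71, 142]. For each d | 142:
  d = 1: μ(1) · φ(142/1) = 1 · 70 = 70
  d = 2: μ(2) · φ(142/2) = -1 · 70 = -70
  d = 71: μ(71) · φ(142/71) = -1 · 1 = -1
  d = 142: μ(142) · φ(142/142) = 1 · 1 = 1
Summing: (μ * φ)(142) = 70 + -70 + -1 + 1 = 0.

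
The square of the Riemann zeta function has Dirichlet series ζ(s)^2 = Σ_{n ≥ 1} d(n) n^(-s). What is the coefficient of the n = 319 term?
d(319) = 4

ζ(s)^2 = (Σ 1/m^s)(Σ 1/k^s). The coefficient of 1/n^s in the product is the number of ordered pairs (m, k) with mk = n, which equals d(n). For n = 319, divisors are [1, 11, 29, 319], so d(319) = 4.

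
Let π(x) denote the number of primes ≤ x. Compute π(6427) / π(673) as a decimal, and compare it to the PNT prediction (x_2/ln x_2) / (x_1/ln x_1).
π(6427)/π(673) = 836/122 ≈ 6.8525;  PNT prediction ≈ 7.0921.

π(673) = 122 and π(6427) = 836, so π(6427)/π(673) ≈ 6.8525. The PNT-predicted ratio is (6427/ln(6427)) / (673/ln(673)) ≈ 7.0921. The two agree to within a few percent, as expected.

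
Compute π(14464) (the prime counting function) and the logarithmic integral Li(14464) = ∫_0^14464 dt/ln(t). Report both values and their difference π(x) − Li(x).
π(14464) = 1696;  Li(14464) ≈ 1720.78;  π(x) − Li(x) ≈ -24.78.

Direct count of primes ≤ 14464 gives π(14464) = 1696. Numerical evaluation of the logarithmic integral gives Li(14464) ≈ 1720.78. The difference π(x) − Li(x) ≈ -24.78 is typically negative for small/moderate x (Li(x) overestimates), though Littlewood's theorem shows this sign changes infinitely often.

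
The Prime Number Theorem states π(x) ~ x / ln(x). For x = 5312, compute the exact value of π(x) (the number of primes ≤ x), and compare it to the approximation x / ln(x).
π(5312) = 704;  x/ln(x) ≈ 619.28;  relative error ≈ 12.03%.

Directly count primes up to 5312: π(5312) = 704. The PNT approximation gives 5312/ln(5312) ≈ 5312/8.57772 ≈ 619.28. Relative error (π(x) − x/ln(x)) / π(x) ≈ 12.03%; the approximation is known to undercount slightly (Li(x) is a better estimate).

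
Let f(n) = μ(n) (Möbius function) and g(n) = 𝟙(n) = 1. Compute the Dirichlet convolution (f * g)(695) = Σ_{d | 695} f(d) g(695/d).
(μ * 𝟙)(695) = 0

Divisors of 695: [1, 5, 139, 695]. For each d | 695:
  d = 1: μ(1) · 𝟙(695/1) = 1 · 1 = 1
  d = 5: μ(5) · 𝟙(695/5) = -1 · 1 = -1
  d = 139: μ(139) · 𝟙(695/139) = -1 · 1 = -1
  d = 695: μ(695) · 𝟙(695/695) = 1 · 1 = 1
Summing: (μ * 𝟙)(695) = 1 + -1 + -1 + 1 = 0.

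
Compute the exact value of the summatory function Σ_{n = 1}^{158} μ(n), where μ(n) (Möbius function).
Σ_{n ≤ 158} μ(n) = -1

Compute μ(n) for each 1 ≤ n ≤ 158: μ(1) = 1, μ(2) = -1, μ(3) = -1, μ(4) = 0, μ(5) = -1, μ(6) = 1, μ(7) = -1, μ(8) = 0, μ(9) = 0, μ(10) = 1, μ(11) = -1, μ(12) = 0, μ(13) = -1, μ(14) = 1, μ(15) = 1, μ(16) = 0, μ(17) = -1, μ(18) = 0, μ(19) = -1, μ(20) = 0, μ(21) = 1, μ(22) = 1, μ(23) = -1, μ(24) = 0, μ(25) = 0, μ(26) = 1, μ(27) = 0, μ(28) = 0, μ(29) = -1, μ(30) = -1, μ(31) = -1, μ(32) = 0, μ(33) = 1, μ(34) = 1, μ(35) = 1, μ(36) = 0, μ(37) = -1, μ(38) = 1, μ(39) = 1, μ(40) = 0, μ(41) = -1, μ(42) = -1, μ(43) = -1, μ(44) = 0, μ(45) = 0, μ(46) = 1, μ(47) = -1, μ(48) = 0, μ(49) = 0, μ(50) = 0, μ(51) = 1, μ(52) = 0, μ(53) = -1, μ(54) = 0, μ(55) = 1, μ(56) = 0, μ(57) = 1, μ(58) = 1, μ(59) = -1, μ(60) = 0, μ(61) = -1, μ(62) = 1, μ(63) = 0, μ(64) = 0, μ(65) = 1, μ(66) = -1, μ(67) = -1, μ(68) = 0, μ(69) = 1, μ(70) = -1, μ(71) = -1, μ(72) = 0, μ(73) = -1, μ(74) = 1, μ(75) = 0, μ(76) = 0, μ(77) = 1, μ(78) = -1, μ(79) = -1, μ(80) = 0, μ(81) = 0, μ(82) = 1, μ(83) = -1, μ(84) = 0, μ(85) = 1, μ(86) = 1, μ(87) = 1, μ(88) = 0, μ(89) = -1, μ(90) = 0, μ(91) = 1, μ(92) = 0, μ(93) = 1, μ(94) = 1, μ(95) = 1, μ(96) = 0, μ(97) = -1, μ(98) = 0, μ(99) = 0, μ(100) = 0, μ(101) = -1, μ(102) = -1, μ(103) = -1, μ(104) = 0, μ(105) = -1, μ(106) = 1, μ(107) = -1, μ(108) = 0, μ(109) = -1, μ(110) = -1, μ(111) = 1, μ(112) = 0, μ(113) = -1, μ(114) = -1, μ(115) = 1, μ(116) = 0, μ(117) = 0, μ(118) = 1, μ(119) = 1, μ(120) = 0, μ(121) = 0, μ(122) = 1, μ(123) = 1, μ(124) = 0, μ(125) = 0, μ(126) = 0, μ(127) = -1, μ(128) = 0, μ(129) = 1, μ(130) = -1, μ(131) = -1, μ(132) = 0, μ(133) = 1, μ(134) = 1, μ(135) = 0, μ(136) = 0, μ(137) = -1, μ(138) = -1, μ(139) = -1, μ(140) = 0, μ(141) = 1, μ(142) = 1, μ(143) = 1, μ(144) = 0, μ(145) = 1, μ(146) = 1, μ(147) = 0, μ(148) = 0, μ(149) = -1, μ(150) = 0, μ(151) = -1, μ(152) = 0, μ(153) = 0, μ(154) = -1, μ(155) = 1, μ(156) = 0, μ(157) = -1, μ(158) = 1. Summing all 158 values: -1. (Mertens function M(x) = Σ_{n ≤ x} μ(n); on average M(x) should be small (PNT ⟺ M(x) = o(x)).)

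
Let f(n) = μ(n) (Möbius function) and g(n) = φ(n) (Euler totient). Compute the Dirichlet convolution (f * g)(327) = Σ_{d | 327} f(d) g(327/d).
(μ * φ)(327) = 107

Divisors of 327: [1, 3, 109, 327]. For each d | 327:
  d = 1: μ(1) · φ(327/1) = 1 · 216 = 216
  d = 3: μ(3) · φ(327/3) = -1 · 108 = -108
  d = 109: μ(109) · φ(327/109) = -1 · 2 = -2
  d = 327: μ(327) · φ(327/327) = 1 · 1 = 1
Summing: (μ * φ)(327) = 216 + -108 + -2 + 1 = 107.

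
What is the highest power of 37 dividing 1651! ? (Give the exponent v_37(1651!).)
v_37(1651!) = 45

Legendre's formula: v_p(n!) = Σ_{k ≥ 1} ⌊n / p^k⌋. For p = 37, n = 1651, the terms are:
  ⌊1651/37^1⌋ = ⌊1651/37⌋ = 44
  ⌊1651/37^2⌋ = ⌊1651/1369⌋ = 1
(the next term ⌊1651/37^3⌋ = 0, terminating the sum). Summing: v_37(1651!) = 44 + 1 = 45.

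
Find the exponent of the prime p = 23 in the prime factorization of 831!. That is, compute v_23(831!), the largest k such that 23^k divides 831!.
v_23(831!) = 37

Legendre's formula: v_p(n!) = Σ_{k ≥ 1} ⌊n / p^k⌋. For p = 23, n = 831, the terms are:
  ⌊831/23^1⌋ = ⌊831/23⌋ = 36
  ⌊831/23^2⌋ = ⌊831/529⌋ = 1
(the next term ⌊831/23^3⌋ = 0, terminating the sum). Summing: v_23(831!) = 36 + 1 = 37.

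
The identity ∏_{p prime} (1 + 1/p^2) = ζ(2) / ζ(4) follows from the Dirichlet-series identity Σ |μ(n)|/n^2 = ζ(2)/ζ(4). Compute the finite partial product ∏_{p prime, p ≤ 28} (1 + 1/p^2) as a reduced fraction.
∏ = 3394003400000/2252055594789

The primes p ≤ 28 are [2, 3, 5, 7, 11, 13, 17, 19, 23]. For each, (1 + 1/p^2) = (p^2 + 1)/p^2. Multiplying these fractions over p ∈ [2, 3, 5, 7, 11, 13, 17, 19, 23] gives 3394003400000/2252055594789. (In the limit P → ∞ this tends to ζ(2)/ζ(4).)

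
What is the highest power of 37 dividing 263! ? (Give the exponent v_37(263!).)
v_37(263!) = 7

Legendre's formula: v_p(n!) = Σ_{k ≥ 1} ⌊n / p^k⌋. For p = 37, n = 263, the terms are:
  ⌊263/37^1⌋ = ⌊263/37⌋ = 7
(the next term ⌊263/37^2⌋ = 0, terminating the sum). Summing: v_37(263!) = 7 = 7.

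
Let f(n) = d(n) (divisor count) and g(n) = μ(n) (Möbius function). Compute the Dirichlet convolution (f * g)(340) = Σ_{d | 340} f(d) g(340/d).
(d * μ)(340) = 1

Divisors of 340: [1, 2, 4, 5, 10, 17, 20, 34, 68, 85, 170, 340]. For each d | 340:
  d = 1: d(1) · μ(340/1) = 1 · 0 = 0
  d = 2: d(2) · μ(340/2) = 2 · -1 = -2
  d = 4: d(4) · μ(340/4) = 3 · 1 = 3
  d = 5: d(5) · μ(340/5) = 2 · 0 = 0
  d = 10: d(10) · μ(340/10) = 4 · 1 = 4
  d = 17: d(17) · μ(340/17) = 2 · 0 = 0
  d = 20: d(20) · μ(340/20) = 6 · -1 = -6
  d = 34: d(34) · μ(340/34) = 4 · 1 = 4
  d = 68: d(68) · μ(340/68) = 6 · -1 = -6
  d = 85: d(85) · μ(340/85) = 4 · 0 = 0
  d = 170: d(170) · μ(340/170) = 8 · -1 = -8
  d = 340: d(340) · μ(340/340) = 12 · 1 = 12
Summing: (d * μ)(340) = 0 + -2 + 3 + 0 + 4 + 0 + -6 + 4 + -6 + 0 + -8 + 12 = 1.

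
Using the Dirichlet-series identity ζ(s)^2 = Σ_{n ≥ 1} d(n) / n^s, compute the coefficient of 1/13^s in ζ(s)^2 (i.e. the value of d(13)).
d(13) = 2

ζ(s)^2 = (Σ 1/m^s)(Σ 1/k^s). The coefficient of 1/n^s in the product is the number of ordered pairs (m, k) with mk = n, which equals d(n). For n = 13, divisors are [1, 13], so d(13) = 2.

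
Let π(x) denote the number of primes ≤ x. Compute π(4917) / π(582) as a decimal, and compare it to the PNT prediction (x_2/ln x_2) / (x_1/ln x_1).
π(4917)/π(582) = 656/106 ≈ 6.1887;  PNT prediction ≈ 6.3275.

π(582) = 106 and π(4917) = 656, so π(4917)/π(582) ≈ 6.1887. The PNT-predicted ratio is (4917/ln(4917)) / (582/ln(582)) ≈ 6.3275. The two agree to within a few percent, as expected.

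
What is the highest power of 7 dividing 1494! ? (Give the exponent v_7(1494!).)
v_7(1494!) = 247

Legendre's formula: v_p(n!) = Σ_{k ≥ 1} ⌊n / p^k⌋. For p = 7, n = 1494, the terms are:
  ⌊1494/7^1⌋ = ⌊1494/7⌋ = 213
  ⌊1494/7^2⌋ = ⌊1494/49⌋ = 30
  ⌊1494/7^3⌋ = ⌊1494/343⌋ = 4
(the next term ⌊1494/7^4⌋ = 0, terminating the sum). Summing: v_7(1494!) = 213 + 30 + 4 = 247.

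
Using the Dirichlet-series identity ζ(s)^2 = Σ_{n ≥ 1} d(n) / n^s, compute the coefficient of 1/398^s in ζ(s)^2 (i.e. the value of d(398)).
d(398) = 4

ζ(s)^2 = (Σ 1/m^s)(Σ 1/k^s). The coefficient of 1/n^s in the product is the number of ordered pairs (m, k) with mk = n, which equals d(n). For n = 398, divisors are [1, 2, 199, 398], so d(398) = 4.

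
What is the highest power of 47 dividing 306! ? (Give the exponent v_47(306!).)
v_47(306!) = 6

Legendre's formula: v_p(n!) = Σ_{k ≥ 1} ⌊n / p^k⌋. For p = 47, n = 306, the terms are:
  ⌊306/47^1⌋ = ⌊306/47⌋ = 6
(the next term ⌊306/47^2⌋ = 0, terminating the sum). Summing: v_47(306!) = 6 = 6.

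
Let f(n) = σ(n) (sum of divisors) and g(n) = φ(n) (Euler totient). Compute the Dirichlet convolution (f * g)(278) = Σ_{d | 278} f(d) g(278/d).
(σ * φ)(278) = 1112

Divisors of 278: [1, 2, 139, 278]. For each d | 278:
  d = 1: σ(1) · φ(278/1) = 1 · 138 = 138
  d = 2: σ(2) · φ(278/2) = 3 · 138 = 414
  d = 139: σ(139) · φ(278/139) = 140 · 1 = 140
  d = 278: σ(278) · φ(278/278) = 420 · 1 = 420
Summing: (σ * φ)(278) = 138 + 414 + 140 + 420 = 1112.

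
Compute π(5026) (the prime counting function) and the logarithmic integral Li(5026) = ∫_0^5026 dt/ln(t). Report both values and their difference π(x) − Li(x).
π(5026) = 674;  Li(5026) ≈ 687.33;  π(x) − Li(x) ≈ -13.33.

Direct count of primes ≤ 5026 gives π(5026) = 674. Numerical evaluation of the logarithmic integral gives Li(5026) ≈ 687.33. The difference π(x) − Li(x) ≈ -13.33 is typically negative for small/moderate x (Li(x) overestimates), though Littlewood's theorem shows this sign changes infinitely often.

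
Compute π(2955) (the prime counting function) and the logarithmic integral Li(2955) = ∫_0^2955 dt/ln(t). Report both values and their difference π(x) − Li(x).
π(2955) = 425;  Li(2955) ≈ 437.13;  π(x) − Li(x) ≈ -12.13.

Direct count of primes ≤ 2955 gives π(2955) = 425. Numerical evaluation of the logarithmic integral gives Li(2955) ≈ 437.13. The difference π(x) − Li(x) ≈ -12.13 is typically negative for small/moderate x (Li(x) overestimates), though Littlewood's theorem shows this sign changes infinitely often.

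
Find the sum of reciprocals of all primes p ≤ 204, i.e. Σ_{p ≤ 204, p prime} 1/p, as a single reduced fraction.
Σ 1/p = 15202313841027497739047080375538859939135227730139536997746371469607707132833646367/7799922041683461553249199106329813876687996789903550945093032474868511536164700810

π(204) = 46, so the primes ≤ 204 are [2, 3, 5, 7, 11, 13, 17, 19, 23, 29, 31, 37, 41, 43, 47, 53, 59, 61, 67, 71, 73, 79, 83, 89, 97, 101, 103, 107, 109, 113, 127, 131, 137, 139, 149, 151, 157, 163, 167, 173, 179, 181, 191, 193, 197, 199]. Summing 1/p over these primes: 15202313841027497739047080375538859939135227730139536997746371469607707132833646367/7799922041683461553249199106329813876687996789903550945093032474868511536164700810 ≈ 1.9490. Mertens estimate ln ln(204) + 0.2615 ≈ 1.9326.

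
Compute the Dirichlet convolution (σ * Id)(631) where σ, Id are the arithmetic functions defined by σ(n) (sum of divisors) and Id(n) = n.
(σ * Id)(631) = 1263

Divisors of 631: [1, 631]. For each d | 631:
  d = 1: σ(1) · Id(631/1) = 1 · 631 = 631
  d = 631: σ(631) · Id(631/631) = 632 · 1 = 632
Summing: (σ * Id)(631) = 631 + 632 = 1263.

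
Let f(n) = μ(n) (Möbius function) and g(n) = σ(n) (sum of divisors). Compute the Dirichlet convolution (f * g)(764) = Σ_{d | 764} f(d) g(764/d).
(μ * σ)(764) = 764

Divisors of 764: [1, 2, 4, 191, 382, 764]. For each d | 764:
  d = 1: μ(1) · σ(764/1) = 1 · 1344 = 1344
  d = 2: μ(2) · σ(764/2) = -1 · 576 = -576
  d = 4: μ(4) · σ(764/4) = 0 · 192 = 0
  d = 191: μ(191) · σ(764/191) = -1 · 7 = -7
  d = 382: μ(382) · σ(764/382) = 1 · 3 = 3
  d = 764: μ(764) · σ(764/764) = 0 · 1 = 0
Summing: (μ * σ)(764) = 1344 + -576 + 0 + -7 + 3 + 0 = 764.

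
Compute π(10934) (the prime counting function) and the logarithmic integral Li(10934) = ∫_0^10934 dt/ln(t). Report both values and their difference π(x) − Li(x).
π(10934) = 1327;  Li(10934) ≈ 1347.05;  π(x) − Li(x) ≈ -20.05.

Direct count of primes ≤ 10934 gives π(10934) = 1327. Numerical evaluation of the logarithmic integral gives Li(10934) ≈ 1347.05. The difference π(x) − Li(x) ≈ -20.05 is typically negative for small/moderate x (Li(x) overestimates), though Littlewood's theorem shows this sign changes infinitely often.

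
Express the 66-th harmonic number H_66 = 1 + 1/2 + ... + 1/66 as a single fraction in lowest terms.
H_66 = 209060999005535159677640233/43787662374178602500420800

Direct summation: H_66 = 1 + 1/2 + ... + 1/66. The least common denominator is lcm(1, ..., 66) = 1182266884102822267511361600; over this denominator the numerator is 1182266884102822267511361600 + 591133442051411133755680800 + 394088961367607422503787200 + 295566721025705566877840400 + 236453376820564453502272320 + 197044480683803711251893600 + 168895269157546038215908800 + 147783360512852783438920200 + 131362987122535807501262400 + 118226688410282226751136160 + 107478807645711115228305600 + 98522240341901855625946800 + 90943606469447866731643200 + 84447634578773019107954400 + 78817792273521484500757440 + 73891680256426391719460100 + 69545110829577780441844800 + 65681493561267903750631200 + 62224572847516961447966400 + 59113344205141113375568080 + 56298423052515346071969600 + 53739403822855557614152800 + 51402908004470533370059200 + 49261120170950927812973400 + 47290675364112890700454464 + 45471803234723933365821600 + 43787662374178602500420800 + 42223817289386509553977200 + 40767823589752491983150400 + 39408896136760742250378720 + 38137641422671686048753600 + 36945840128213195859730050 + 35826269215237038409435200 + 34772555414788890220922400 + 33779053831509207643181760 + 32840746780633951875315600 + 31953159029806007230036800 + 31112286423758480723983200 + 30314535489815955577214400 + 29556672102570556687784040 + 28835777661044445549057600 + 28149211526257673035984800 + 27494578700065634128171200 + 26869701911427778807076400 + 26272597424507161500252480 + 25701454002235266685029600 + 25154614555379197181092800 + 24630560085475463906486700 + 24127895593935148316558400 + 23645337682056445350227232 + 23181703609859260147281600 + 22735901617361966682910800 + 22306922341562684292667200 + 21893831187089301250210400 + 21495761529142223045661120 + 21111908644693254776988600 + 20741524282505653815988800 + 20383911794876245991575200 + 20038421764454614703582400 + 19704448068380371125189360 + 19381424329554463401825600 + 19068820711335843024376800 + 18766141017505115357323200 + 18472920064106597929865025 + 18188721293889573346328640 + 17913134607618519204717600 = 5644646973149449311296286291, so H_66 = 5644646973149449311296286291/1182266884102822267511361600; reducing by gcd(5644646973149449311296286291, 1182266884102822267511361600) = 27 gives 209060999005535159677640233/43787662374178602500420800 ≈ 4.77443. (The PNT-adjacent estimate ln(66) + γ ≈ 4.76687 matches within O(1/n).)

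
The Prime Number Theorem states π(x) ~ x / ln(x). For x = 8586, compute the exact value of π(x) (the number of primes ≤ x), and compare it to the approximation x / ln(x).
π(8586) = 1069;  x/ln(x) ≈ 947.90;  relative error ≈ 11.33%.

Directly count primes up to 8586: π(8586) = 1069. The PNT approximation gives 8586/ln(8586) ≈ 8586/9.05789 ≈ 947.90. Relative error (π(x) − x/ln(x)) / π(x) ≈ 11.33%; the approximation is known to undercount slightly (Li(x) is a better estimate).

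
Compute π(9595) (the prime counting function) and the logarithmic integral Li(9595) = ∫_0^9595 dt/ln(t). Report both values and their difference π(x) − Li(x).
π(9595) = 1184;  Li(9595) ≈ 1202.07;  π(x) − Li(x) ≈ -18.07.

Direct count of primes ≤ 9595 gives π(9595) = 1184. Numerical evaluation of the logarithmic integral gives Li(9595) ≈ 1202.07. The difference π(x) − Li(x) ≈ -18.07 is typically negative for small/moderate x (Li(x) overestimates), though Littlewood's theorem shows this sign changes infinitely often.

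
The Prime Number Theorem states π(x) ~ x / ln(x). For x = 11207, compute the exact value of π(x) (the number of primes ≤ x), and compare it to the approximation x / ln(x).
π(11207) = 1356;  x/ln(x) ≈ 1201.91;  relative error ≈ 11.36%.

Directly count primes up to 11207: π(11207) = 1356. The PNT approximation gives 11207/ln(11207) ≈ 11207/9.32429 ≈ 1201.91. Relative error (π(x) − x/ln(x)) / π(x) ≈ 11.36%; the approximation is known to undercount slightly (Li(x) is a better estimate).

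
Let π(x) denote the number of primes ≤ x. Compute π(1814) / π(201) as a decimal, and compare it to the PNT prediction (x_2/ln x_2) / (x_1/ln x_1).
π(1814)/π(201) = 280/46 ≈ 6.0870;  PNT prediction ≈ 6.3788.

π(201) = 46 and π(1814) = 280, so π(1814)/π(201) ≈ 6.0870. The PNT-predicted ratio is (1814/ln(1814)) / (201/ln(201)) ≈ 6.3788. The two agree to within a few percent, as expected.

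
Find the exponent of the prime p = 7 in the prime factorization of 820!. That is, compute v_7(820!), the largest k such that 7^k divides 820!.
v_7(820!) = 135

Legendre's formula: v_p(n!) = Σ_{k ≥ 1} ⌊n / p^k⌋. For p = 7, n = 820, the terms are:
  ⌊820/7^1⌋ = ⌊820/7⌋ = 117
  ⌊820/7^2⌋ = ⌊820/49⌋ = 16
  ⌊820/7^3⌋ = ⌊820/343⌋ = 2
(the next term ⌊820/7^4⌋ = 0, terminating the sum). Summing: v_7(820!) = 117 + 16 + 2 = 135.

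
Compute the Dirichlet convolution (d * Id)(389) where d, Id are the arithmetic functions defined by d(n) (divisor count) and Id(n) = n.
(d * Id)(389) = 391

Divisors of 389: [1, 389]. For each d | 389:
  d = 1: d(1) · Id(389/1) = 1 · 389 = 389
  d = 389: d(389) · Id(389/389) = 2 · 1 = 2
Summing: (d * Id)(389) = 389 + 2 = 391.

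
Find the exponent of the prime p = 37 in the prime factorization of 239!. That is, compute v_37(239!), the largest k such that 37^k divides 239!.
v_37(239!) = 6

Legendre's formula: v_p(n!) = Σ_{k ≥ 1} ⌊n / p^k⌋. For p = 37, n = 239, the terms are:
  ⌊239/37^1⌋ = ⌊239/37⌋ = 6
(the next term ⌊239/37^2⌋ = 0, terminating the sum). Summing: v_37(239!) = 6 = 6.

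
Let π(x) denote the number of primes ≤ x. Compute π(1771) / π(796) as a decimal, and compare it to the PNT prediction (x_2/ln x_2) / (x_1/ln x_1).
π(1771)/π(796) = 274/138 ≈ 1.9855;  PNT prediction ≈ 1.9870.

π(796) = 138 and π(1771) = 274, so π(1771)/π(796) ≈ 1.9855. The PNT-predicted ratio is (1771/ln(1771)) / (796/ln(796)) ≈ 1.9870. The two agree to within a few percent, as expected.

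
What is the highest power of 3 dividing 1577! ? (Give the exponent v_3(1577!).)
v_3(1577!) = 785

Legendre's formula: v_p(n!) = Σ_{k ≥ 1} ⌊n / p^k⌋. For p = 3, n = 1577, the terms are:
  ⌊1577/3^1⌋ = ⌊1577/3⌋ = 525
  ⌊1577/3^2⌋ = ⌊1577/9⌋ = 175
  ⌊1577/3^3⌋ = ⌊1577/27⌋ = 58
  ⌊1577/3^4⌋ = ⌊1577/81⌋ = 19
  ⌊1577/3^5⌋ = ⌊1577/243⌋ = 6
  ⌊1577/3^6⌋ = ⌊1577/729⌋ = 2
(the next term ⌊1577/3^7⌋ = 0, terminating the sum). Summing: v_3(1577!) = 525 + 175 + 58 + 19 + 6 + 2 = 785.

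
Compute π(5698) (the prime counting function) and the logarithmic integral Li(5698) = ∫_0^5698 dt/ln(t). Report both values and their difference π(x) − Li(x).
π(5698) = 750;  Li(5698) ≈ 765.60;  π(x) − Li(x) ≈ -15.60.

Direct count of primes ≤ 5698 gives π(5698) = 750. Numerical evaluation of the logarithmic integral gives Li(5698) ≈ 765.60. The difference π(x) − Li(x) ≈ -15.60 is typically negative for small/moderate x (Li(x) overestimates), though Littlewood's theorem shows this sign changes infinitely often.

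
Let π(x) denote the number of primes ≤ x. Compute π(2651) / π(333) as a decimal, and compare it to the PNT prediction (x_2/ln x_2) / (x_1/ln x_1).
π(2651)/π(333) = 383/67 ≈ 5.7164;  PNT prediction ≈ 5.8658.

π(333) = 67 and π(2651) = 383, so π(2651)/π(333) ≈ 5.7164. The PNT-predicted ratio is (2651/ln(2651)) / (333/ln(333)) ≈ 5.8658. The two agree to within a few percent, as expected.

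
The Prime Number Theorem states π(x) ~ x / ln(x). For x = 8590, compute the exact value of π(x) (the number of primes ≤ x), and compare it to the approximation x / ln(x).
π(8590) = 1069;  x/ln(x) ≈ 948.30;  relative error ≈ 11.29%.

Directly count primes up to 8590: π(8590) = 1069. The PNT approximation gives 8590/ln(8590) ≈ 8590/9.05835 ≈ 948.30. Relative error (π(x) − x/ln(x)) / π(x) ≈ 11.29%; the approximation is known to undercount slightly (Li(x) is a better estimate).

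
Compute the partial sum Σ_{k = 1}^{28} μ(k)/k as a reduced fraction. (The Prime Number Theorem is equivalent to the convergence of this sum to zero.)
Σ μ(k)/k = 4165258/111546435

Values of μ(k) for 1 ≤ k ≤ 28: μ(1) = 1, μ(2) = -1, μ(3) = -1, μ(5) = -1, μ(6) = 1, μ(7) = -1, μ(10) = 1, μ(11) = -1, μ(13) = -1, μ(14) = 1, μ(15) = 1, μ(17) = -1, μ(19) = -1, μ(21) = 1, μ(22) = 1, μ(23) = -1, μ(26) = 1, with μ = 0 on non-squarefree integers. Summing μ(k)/k for k where μ(k) ≠ 0 gives 4165258/111546435 ≈ 0.0373. (PNT ⟺ this sum → 0 as n → ∞.)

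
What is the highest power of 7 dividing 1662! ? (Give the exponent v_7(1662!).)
v_7(1662!) = 274

Legendre's formula: v_p(n!) = Σ_{k ≥ 1} ⌊n / p^k⌋. For p = 7, n = 1662, the terms are:
  ⌊1662/7^1⌋ = ⌊1662/7⌋ = 237
  ⌊1662/7^2⌋ = ⌊1662/49⌋ = 33
  ⌊1662/7^3⌋ = ⌊1662/343⌋ = 4
(the next term ⌊1662/7^4⌋ = 0, terminating the sum). Summing: v_7(1662!) = 237 + 33 + 4 = 274.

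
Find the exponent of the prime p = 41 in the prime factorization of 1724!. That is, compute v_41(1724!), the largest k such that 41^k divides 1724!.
v_41(1724!) = 43

Legendre's formula: v_p(n!) = Σ_{k ≥ 1} ⌊n / p^k⌋. For p = 41, n = 1724, the terms are:
  ⌊1724/41^1⌋ = ⌊1724/41⌋ = 42
  ⌊1724/41^2⌋ = ⌊1724/1681⌋ = 1
(the next term ⌊1724/41^3⌋ = 0, terminating the sum). Summing: v_41(1724!) = 42 + 1 = 43.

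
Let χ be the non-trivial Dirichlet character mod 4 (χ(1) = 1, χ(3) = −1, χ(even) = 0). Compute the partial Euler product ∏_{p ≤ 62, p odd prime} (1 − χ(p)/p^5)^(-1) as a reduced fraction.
∏ = 478212334295798677259125227573990358291095208018494528428976877948999059062284551009530475199/480056794509206891424767146601704797711651986953735424570384919662551238689346859653136384000

The odd primes p ≤ 62 are [3, 5, 7, 11, 13, 17, 19, 23, 29, 31, 37, 41, 43, 47, 53, 59, 61]. For each, χ(p) = 1 if p ≡ 1 mod 4, χ(p) = −1 if p ≡ 3 mod 4. Taking (1 − χ(p)/p^5)^(-1) = p^5/(p^5 − χ(p)): (1 − (-1)/3^5)^(-1) · (1 − (1)/5^5)^(-1) · (1 − (-1)/7^5)^(-1) · (1 − (-1)/11^5)^(-1) · (1 − (1)/13^5)^(-1) · (1 − (1)/17^5)^(-1) · (1 − (-1)/19^5)^(-1) · (1 − (-1)/23^5)^(-1) · (1 − (1)/29^5)^(-1) · (1 − (-1)/31^5)^(-1) · (1 − (1)/37^5)^(-1) · (1 − (1)/41^5)^(-1) · (1 − (-1)/43^5)^(-1) · (1 − (-1)/47^5)^(-1) · (1 − (1)/53^5)^(-1) · (1 − (-1)/59^5)^(-1) · (1 − (1)/61^5)^(-1) = 478212334295798677259125227573990358291095208018494528428976877948999059062284551009530475199/480056794509206891424767146601704797711651986953735424570384919662551238689346859653136384000.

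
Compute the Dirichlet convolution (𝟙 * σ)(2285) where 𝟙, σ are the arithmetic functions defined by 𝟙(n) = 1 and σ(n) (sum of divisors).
(𝟙 * σ)(2285) = 3213

Divisors of 2285: [1, 5, 457, 2285]. For each d | 2285:
  d = 1: 𝟙(1) · σ(2285/1) = 1 · 2748 = 2748
  d = 5: 𝟙(5) · σ(2285/5) = 1 · 458 = 458
  d = 457: 𝟙(457) · σ(2285/457) = 1 · 6 = 6
  d = 2285: 𝟙(2285) · σ(2285/2285) = 1 · 1 = 1
Summing: (𝟙 * σ)(2285) = 2748 + 458 + 6 + 1 = 3213.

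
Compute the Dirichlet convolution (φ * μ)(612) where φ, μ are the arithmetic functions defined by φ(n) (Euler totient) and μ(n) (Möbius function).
(φ * μ)(612) = 60

Divisors of 612: [1, 2, 3, 4, 6, 9, 12, 17, 18, 34, 36, 51, 68, 102, 153, 204, 306, 612]. For each d | 612:
  d = 1: φ(1) · μ(612/1) = 1 · 0 = 0
  d = 2: φ(2) · μ(612/2) = 1 · 0 = 0
  d = 3: φ(3) · μ(612/3) = 2 · 0 = 0
  d = 4: φ(4) · μ(612/4) = 2 · 0 = 0
  d = 6: φ(6) · μ(612/6) = 2 · -1 = -2
  d = 9: φ(9) · μ(612/9) = 6 · 0 = 0
  d = 12: φ(12) · μ(612/12) = 4 · 1 = 4
  d = 17: φ(17) · μ(612/17) = 16 · 0 = 0
  d = 18: φ(18) · μ(612/18) = 6 · 1 = 6
  d = 34: φ(34) · μ(612/34) = 16 · 0 = 0
  d = 36: φ(36) · μ(612/36) = 12 · -1 = -12
  d = 51: φ(51) · μ(612/51) = 32 · 0 = 0
  d = 68: φ(68) · μ(612/68) = 32 · 0 = 0
  d = 102: φ(102) · μ(612/102) = 32 · 1 = 32
  d = 153: φ(153) · μ(612/153) = 96 · 0 = 0
  d = 204: φ(204) · μ(612/204) = 64 · -1 = -64
  d = 306: φ(306) · μ(612/306) = 96 · -1 = -96
  d = 612: φ(612) · μ(612/612) = 192 · 1 = 192
Summing: (φ * μ)(612) = 0 + 0 + 0 + 0 + -2 + 0 + 4 + 0 + 6 + 0 + -12 + 0 + 0 + 32 + 0 + -64 + -96 + 192 = 60.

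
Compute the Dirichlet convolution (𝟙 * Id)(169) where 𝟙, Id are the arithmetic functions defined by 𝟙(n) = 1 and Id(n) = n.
(𝟙 * Id)(169) = 183

Divisors of 169: [1, 13, 169]. For each d | 169:
  d = 1: 𝟙(1) · Id(169/1) = 1 · 169 = 169
  d = 13: 𝟙(13) · Id(169/13) = 1 · 13 = 13
  d = 169: 𝟙(169) · Id(169/169) = 1 · 1 = 1
Summing: (𝟙 * Id)(169) = 169 + 13 + 1 = 183.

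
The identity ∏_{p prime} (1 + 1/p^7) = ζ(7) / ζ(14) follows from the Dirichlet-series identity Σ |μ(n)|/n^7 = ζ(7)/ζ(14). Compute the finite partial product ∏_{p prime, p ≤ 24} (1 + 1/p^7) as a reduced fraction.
∏ = 1213055423679013780431254747580653474818754487990016/1203084832226034935165248483197620256588271403484375

The primes p ≤ 24 are [2, 3, 5, 7, 11, 13, 17, 19, 23]. For each, (1 + 1/p^7) = (p^7 + 1)/p^7. Multiplying these fractions over p ∈ [2, 3, 5, 7, 11, 13, 17, 19, 23] gives 1213055423679013780431254747580653474818754487990016/1203084832226034935165248483197620256588271403484375. (In the limit P → ∞ this tends to ζ(7)/ζ(14).)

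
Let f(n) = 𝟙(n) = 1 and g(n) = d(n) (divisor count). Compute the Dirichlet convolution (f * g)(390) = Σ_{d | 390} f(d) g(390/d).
(𝟙 * d)(390) = 81

Divisors of 390: [1, 2, 3, 5, 6, 10, 13, 15, 26, 30, 39, 65, 78, 130, 195, 390]. For each d | 390:
  d = 1: 𝟙(1) · d(390/1) = 1 · 16 = 16
  d = 2: 𝟙(2) · d(390/2) = 1 · 8 = 8
  d = 3: 𝟙(3) · d(390/3) = 1 · 8 = 8
  d = 5: 𝟙(5) · d(390/5) = 1 · 8 = 8
  d = 6: 𝟙(6) · d(390/6) = 1 · 4 = 4
  d = 10: 𝟙(10) · d(390/10) = 1 · 4 = 4
  d = 13: 𝟙(13) · d(390/13) = 1 · 8 = 8
  d = 15: 𝟙(15) · d(390/15) = 1 · 4 = 4
  d = 26: 𝟙(26) · d(390/26) = 1 · 4 = 4
  d = 30: 𝟙(30) · d(390/30) = 1 · 2 = 2
  d = 39: 𝟙(39) · d(390/39) = 1 · 4 = 4
  d = 65: 𝟙(65) · d(390/65) = 1 · 4 = 4
  d = 78: 𝟙(78) · d(390/78) = 1 · 2 = 2
  d = 130: 𝟙(130) · d(390/130) = 1 · 2 = 2
  d = 195: 𝟙(195) · d(390/195) = 1 · 2 = 2
  d = 390: 𝟙(390) · d(390/390) = 1 · 1 = 1
Summing: (𝟙 * d)(390) = 16 + 8 + 8 + 8 + 4 + 4 + 8 + 4 + 4 + 2 + 4 + 4 + 2 + 2 + 2 + 1 = 81.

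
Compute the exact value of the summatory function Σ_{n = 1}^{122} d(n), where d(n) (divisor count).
Σ_{n ≤ 122} d(n) = 609

Compute d(n) for each 1 ≤ n ≤ 122: d(1) = 1, d(2) = 2, d(3) = 2, d(4) = 3, d(5) = 2, d(6) = 4, d(7) = 2, d(8) = 4, d(9) = 3, d(10) = 4, d(11) = 2, d(12) = 6, d(13) = 2, d(14) = 4, d(15) = 4, d(16) = 5, d(17) = 2, d(18) = 6, d(19) = 2, d(20) = 6, d(21) = 4, d(22) = 4, d(23) = 2, d(24) = 8, d(25) = 3, d(26) = 4, d(27) = 4, d(28) = 6, d(29) = 2, d(30) = 8, d(31) = 2, d(32) = 6, d(33) = 4, d(34) = 4, d(35) = 4, d(36) = 9, d(37) = 2, d(38) = 4, d(39) = 4, d(40) = 8, d(41) = 2, d(42) = 8, d(43) = 2, d(44) = 6, d(45) = 6, d(46) = 4, d(47) = 2, d(48) = 10, d(49) = 3, d(50) = 6, d(51) = 4, d(52) = 6, d(53) = 2, d(54) = 8, d(55) = 4, d(56) = 8, d(57) = 4, d(58) = 4, d(59) = 2, d(60) = 12, d(61) = 2, d(62) = 4, d(63) = 6, d(64) = 7, d(65) = 4, d(66) = 8, d(67) = 2, d(68) = 6, d(69) = 4, d(70) = 8, d(71) = 2, d(72) = 12, d(73) = 2, d(74) = 4, d(75) = 6, d(76) = 6, d(77) = 4, d(78) = 8, d(79) = 2, d(80) = 10, d(81) = 5, d(82) = 4, d(83) = 2, d(84) = 12, d(85) = 4, d(86) = 4, d(87) = 4, d(88) = 8, d(89) = 2, d(90) = 12, d(91) = 4, d(92) = 6, d(93) = 4, d(94) = 4, d(95) = 4, d(96) = 12, d(97) = 2, d(98) = 6, d(99) = 6, d(100) = 9, d(101) = 2, d(102) = 8, d(103) = 2, d(104) = 8, d(105) = 8, d(106) = 4, d(107) = 2, d(108) = 12, d(109) = 2, d(110) = 8, d(111) = 4, d(112) = 10, d(113) = 2, d(114) = 8, d(115) = 4, d(116) = 6, d(117) = 6, d(118) = 4, d(119) = 4, d(120) = 16, d(121) = 3, d(122) = 4. Summing all 122 values: 609. (Dirichlet's divisor formula: Σ_{n ≤ x} d(n) = x ln(x) + (2γ − 1) x + O(√x). For x = 122, the asymptotic estimate is ≈ 604.93.)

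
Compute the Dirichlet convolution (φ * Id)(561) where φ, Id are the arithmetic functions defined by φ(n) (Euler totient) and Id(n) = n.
(φ * Id)(561) = 3465

Divisors of 561: [1, 3, 11, 17, 33, 51, 187, 561]. For each d | 561:
  d = 1: φ(1) · Id(561/1) = 1 · 561 = 561
  d = 3: φ(3) · Id(561/3) = 2 · 187 = 374
  d = 11: φ(11) · Id(561/11) = 10 · 51 = 510
  d = 17: φ(17) · Id(561/17) = 16 · 33 = 528
  d = 33: φ(33) · Id(561/33) = 20 · 17 = 340
  d = 51: φ(51) · Id(561/51) = 32 · 11 = 352
  d = 187: φ(187) · Id(561/187) = 160 · 3 = 480
  d = 561: φ(561) · Id(561/561) = 320 · 1 = 320
Summing: (φ * Id)(561) = 561 + 374 + 510 + 528 + 340 + 352 + 480 + 320 = 3465.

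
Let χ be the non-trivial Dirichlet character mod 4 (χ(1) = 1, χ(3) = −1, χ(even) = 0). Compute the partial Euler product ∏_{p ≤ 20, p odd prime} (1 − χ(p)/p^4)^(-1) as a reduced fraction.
∏ = 10388364341566686475/10504466734429503488

The odd primes p ≤ 20 are [3, 5, 7, 11, 13, 17, 19]. For each, χ(p) = 1 if p ≡ 1 mod 4, χ(p) = −1 if p ≡ 3 mod 4. Taking (1 − χ(p)/p^4)^(-1) = p^4/(p^4 − χ(p)): (1 − (-1)/3^4)^(-1) · (1 − (1)/5^4)^(-1) · (1 − (-1)/7^4)^(-1) · (1 − (-1)/11^4)^(-1) · (1 − (1)/13^4)^(-1) · (1 − (1)/17^4)^(-1) · (1 − (-1)/19^4)^(-1) = 10388364341566686475/10504466734429503488.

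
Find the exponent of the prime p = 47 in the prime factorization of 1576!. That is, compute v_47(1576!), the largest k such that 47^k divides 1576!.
v_47(1576!) = 33

Legendre's formula: v_p(n!) = Σ_{k ≥ 1} ⌊n / p^k⌋. For p = 47, n = 1576, the terms are:
  ⌊1576/47^1⌋ = ⌊1576/47⌋ = 33
(the next term ⌊1576/47^2⌋ = 0, terminating the sum). Summing: v_47(1576!) = 33 = 33.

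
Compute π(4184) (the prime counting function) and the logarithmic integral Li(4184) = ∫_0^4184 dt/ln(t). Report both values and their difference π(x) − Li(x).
π(4184) = 574;  Li(4184) ≈ 587.49;  π(x) − Li(x) ≈ -13.49.

Direct count of primes ≤ 4184 gives π(4184) = 574. Numerical evaluation of the logarithmic integral gives Li(4184) ≈ 587.49. The difference π(x) − Li(x) ≈ -13.49 is typically negative for small/moderate x (Li(x) overestimates), though Littlewood's theorem shows this sign changes infinitely often.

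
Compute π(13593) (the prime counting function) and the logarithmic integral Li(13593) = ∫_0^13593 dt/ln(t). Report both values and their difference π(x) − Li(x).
π(13593) = 1607;  Li(13593) ≈ 1629.56;  π(x) − Li(x) ≈ -22.56.

Direct count of primes ≤ 13593 gives π(13593) = 1607. Numerical evaluation of the logarithmic integral gives Li(13593) ≈ 1629.56. The difference π(x) − Li(x) ≈ -22.56 is typically negative for small/moderate x (Li(x) overestimates), though Littlewood's theorem shows this sign changes infinitely often.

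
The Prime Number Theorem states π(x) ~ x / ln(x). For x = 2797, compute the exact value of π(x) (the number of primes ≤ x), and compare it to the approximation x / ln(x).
π(2797) = 407;  x/ln(x) ≈ 352.43;  relative error ≈ 13.41%.

Directly count primes up to 2797: π(2797) = 407. The PNT approximation gives 2797/ln(2797) ≈ 2797/7.93630 ≈ 352.43. Relative error (π(x) − x/ln(x)) / π(x) ≈ 13.41%; the approximation is known to undercount slightly (Li(x) is a better estimate).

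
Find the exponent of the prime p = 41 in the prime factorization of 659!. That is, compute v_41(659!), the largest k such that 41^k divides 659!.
v_41(659!) = 16

Legendre's formula: v_p(n!) = Σ_{k ≥ 1} ⌊n / p^k⌋. For p = 41, n = 659, the terms are:
  ⌊659/41^1⌋ = ⌊659/41⌋ = 16
(the next term ⌊659/41^2⌋ = 0, terminating the sum). Summing: v_41(659!) = 16 = 16.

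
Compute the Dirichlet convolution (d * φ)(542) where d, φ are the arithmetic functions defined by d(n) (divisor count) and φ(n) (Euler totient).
(d * φ)(542) = 816

Divisors of 542: [1, 2, 271, 542]. For each d | 542:
  d = 1: d(1) · φ(542/1) = 1 · 270 = 270
  d = 2: d(2) · φ(542/2) = 2 · 270 = 540
  d = 271: d(271) · φ(542/271) = 2 · 1 = 2
  d = 542: d(542) · φ(542/542) = 4 · 1 = 4
Summing: (d * φ)(542) = 270 + 540 + 2 + 4 = 816.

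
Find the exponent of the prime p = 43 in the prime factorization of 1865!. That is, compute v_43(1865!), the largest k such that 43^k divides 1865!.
v_43(1865!) = 44

Legendre's formula: v_p(n!) = Σ_{k ≥ 1} ⌊n / p^k⌋. For p = 43, n = 1865, the terms are:
  ⌊1865/43^1⌋ = ⌊1865/43⌋ = 43
  ⌊1865/43^2⌋ = ⌊1865/1849⌋ = 1
(the next term ⌊1865/43^3⌋ = 0, terminating the sum). Summing: v_43(1865!) = 43 + 1 = 44.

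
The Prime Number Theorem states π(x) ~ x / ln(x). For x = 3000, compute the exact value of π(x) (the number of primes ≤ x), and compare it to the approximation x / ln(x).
π(3000) = 430;  x/ln(x) ≈ 374.70;  relative error ≈ 12.86%.

Directly count primes up to 3000: π(3000) = 430. The PNT approximation gives 3000/ln(3000) ≈ 3000/8.00637 ≈ 374.70. Relative error (π(x) − x/ln(x)) / π(x) ≈ 12.86%; the approximation is known to undercount slightly (Li(x) is a better estimate).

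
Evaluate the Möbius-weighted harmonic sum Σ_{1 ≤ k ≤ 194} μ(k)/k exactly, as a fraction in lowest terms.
Σ μ(k)/k = -162685145434507819720231919124130110542776026835685412824952315254342218891/10471704020615314823179750081330797558038652774832687274326525057653363714330

Values of μ(k) for 1 ≤ k ≤ 194: μ(1) = 1, μ(2) = -1, μ(3) = -1, μ(5) = -1, μ(6) = 1, μ(7) = -1, μ(10) = 1, μ(11) = -1, μ(13) = -1, μ(14) = 1, μ(15) = 1, μ(17) = -1, μ(19) = -1, μ(21) = 1, μ(22) = 1, μ(23) = -1, μ(26) = 1, μ(29) = -1, μ(30) = -1, μ(31) = -1, μ(33) = 1, μ(34) = 1, μ(35) = 1, μ(37) = -1, μ(38) = 1, μ(39) = 1, μ(41) = -1, μ(42) = -1, μ(43) = -1, μ(46) = 1, μ(47) = -1, μ(51) = 1, μ(53) = -1, μ(55) = 1, μ(57) = 1, μ(58) = 1, μ(59) = -1, μ(61) = -1, μ(62) = 1, μ(65) = 1, μ(66) = -1, μ(67) = -1, μ(69) = 1, μ(70) = -1, μ(71) = -1, μ(73) = -1, μ(74) = 1, μ(77) = 1, μ(78) = -1, μ(79) = -1, μ(82) = 1, μ(83) = -1, μ(85) = 1, μ(86) = 1, μ(87) = 1, μ(89) = -1, μ(91) = 1, μ(93) = 1, μ(94) = 1, μ(95) = 1, μ(97) = -1, μ(101) = -1, μ(102) = -1, μ(103) = -1, μ(105) = -1, μ(106) = 1, μ(107) = -1, μ(109) = -1, μ(110) = -1, μ(111) = 1, μ(113) = -1, μ(114) = -1, μ(115) = 1, μ(118) = 1, μ(119) = 1, μ(122) = 1, μ(123) = 1, μ(127) = -1, μ(129) = 1, μ(130) = -1, μ(131) = -1, μ(133) = 1, μ(134) = 1, μ(137) = -1, μ(138) = -1, μ(139) = -1, μ(141) = 1, μ(142) = 1, μ(143) = 1, μ(145) = 1, μ(146) = 1, μ(149) = -1, μ(151) = -1, μ(154) = -1, μ(155) = 1, μ(157) = -1, μ(158) = 1, μ(159) = 1, μ(161) = 1, μ(163) = -1, μ(165) = -1, μ(166) = 1, μ(167) = -1, μ(170) = -1, μ(173) = -1, μ(174) = -1, μ(177) = 1, μ(178) = 1, μ(179) = -1, μ(181) = -1, μ(182) = -1, μ(183) = 1, μ(185) = 1, μ(186) = -1, μ(187) = 1, μ(190) = -1, μ(191) = -1, μ(193) = -1, μ(194) = 1, with μ = 0 on non-squarefree integers. Summing μ(k)/k for k where μ(k) ≠ 0 gives -162685145434507819720231919124130110542776026835685412824952315254342218891/10471704020615314823179750081330797558038652774832687274326525057653363714330 ≈ -0.0155. (PNT ⟺ this sum → 0 as n → ∞.)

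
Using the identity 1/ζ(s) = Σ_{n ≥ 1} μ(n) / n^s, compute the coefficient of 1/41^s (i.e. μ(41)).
μ(41) = -1

Factor n = 41 = 41. μ(n) = 0 if any exponent ≥ 2 (not squarefree); otherwise μ(n) = (−1)^{ω(n)} where ω(n) is the number of distinct prime factors. Applying: μ(41) = -1.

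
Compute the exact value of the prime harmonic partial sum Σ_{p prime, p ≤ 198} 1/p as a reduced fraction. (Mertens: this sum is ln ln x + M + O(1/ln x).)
Σ 1/p = 76196574135067008118914163673288637004399442476398684669741544152346284384175423/39195588149163123383161804554421175259738677336198748467804183290796540382737190

π(198) = 45, so the primes ≤ 198 are [2, 3, 5, 7, 11, 13, 17, 19, 23, 29, 31, 37, 41, 43, 47, 53, 59, 61, 67, 71, 73, 79, 83, 89, 97, 101, 103, 107, 109, 113, 127, 131, 137, 139, 149, 151, 157, 163, 167, 173, 179, 181, 191, 193, 197]. Summing 1/p over these primes: 76196574135067008118914163673288637004399442476398684669741544152346284384175423/39195588149163123383161804554421175259738677336198748467804183290796540382737190 ≈ 1.9440. Mertens estimate ln ln(198) + 0.2615 ≈ 1.9270.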